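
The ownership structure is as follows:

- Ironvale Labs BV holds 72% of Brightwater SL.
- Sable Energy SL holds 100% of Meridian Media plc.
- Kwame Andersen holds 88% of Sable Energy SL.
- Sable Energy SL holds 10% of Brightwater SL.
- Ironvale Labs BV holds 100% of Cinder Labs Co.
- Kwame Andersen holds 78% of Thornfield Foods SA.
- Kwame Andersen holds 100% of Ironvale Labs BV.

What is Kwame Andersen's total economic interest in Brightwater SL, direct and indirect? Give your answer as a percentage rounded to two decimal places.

Kwame reaches Brightwater along 2 paths.
Via Sable: 88% × 10% = 8.8%.
Via Ironvale: 100% × 72% = 72%.
Total: 8.8% + 72% = 80.8%.
Rounded: 80.80%.

80.80%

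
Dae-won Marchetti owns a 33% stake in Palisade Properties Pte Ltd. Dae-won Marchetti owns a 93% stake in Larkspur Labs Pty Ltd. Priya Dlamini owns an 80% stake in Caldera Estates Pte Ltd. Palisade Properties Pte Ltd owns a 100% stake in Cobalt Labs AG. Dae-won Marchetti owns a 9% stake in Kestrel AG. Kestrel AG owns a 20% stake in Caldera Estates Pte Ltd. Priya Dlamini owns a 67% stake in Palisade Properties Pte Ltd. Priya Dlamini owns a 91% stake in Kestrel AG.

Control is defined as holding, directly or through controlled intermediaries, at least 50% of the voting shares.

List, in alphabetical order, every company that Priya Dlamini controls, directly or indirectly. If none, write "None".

Priya holds 67% of Palisade, so Priya controls Palisade.
Priya holds 91% of Kestrel, so Priya controls Kestrel.
Palisade holds 100% of Cobalt, so Priya controls Cobalt.
Priya and Kestrel together hold 80% + 20% = 100% of Caldera, so Priya controls Caldera.
No other company's threshold is met.

Caldera Estates Pte Ltd, Cobalt Labs AG, Kestrel AG, Palisade Properties Pte Ltd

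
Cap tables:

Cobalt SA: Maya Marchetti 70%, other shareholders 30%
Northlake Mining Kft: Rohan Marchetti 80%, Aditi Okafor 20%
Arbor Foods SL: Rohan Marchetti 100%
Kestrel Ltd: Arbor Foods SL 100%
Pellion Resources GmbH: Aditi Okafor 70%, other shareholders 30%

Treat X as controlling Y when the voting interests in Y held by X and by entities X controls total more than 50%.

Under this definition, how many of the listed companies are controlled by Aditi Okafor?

Aditi holds 70% of Pellion, so Aditi controls Pellion.
No other company's threshold is met.
Aditi controls 1 company.

1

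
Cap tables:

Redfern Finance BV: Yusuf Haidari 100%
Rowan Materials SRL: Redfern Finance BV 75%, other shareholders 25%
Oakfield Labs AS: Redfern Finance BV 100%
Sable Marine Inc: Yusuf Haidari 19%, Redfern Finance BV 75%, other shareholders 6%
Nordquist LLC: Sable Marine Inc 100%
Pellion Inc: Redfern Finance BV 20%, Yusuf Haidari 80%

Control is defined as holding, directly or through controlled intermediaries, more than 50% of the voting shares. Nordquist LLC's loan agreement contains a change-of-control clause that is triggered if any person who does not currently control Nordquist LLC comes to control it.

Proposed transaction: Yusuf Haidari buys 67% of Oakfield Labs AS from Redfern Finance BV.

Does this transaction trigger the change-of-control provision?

No

The purchase adds only to Yusuf's holdings (Redfern's stake shrinks), so Yusuf is the only person who could newly come to control Nordquist.
Yusuf holds 100% of Redfern, so Yusuf controls Redfern.
Yusuf and Redfern together hold 19% + 75% = 94% of Sable, so Yusuf controls Sable.
Sable holds 100% of Nordquist, so Yusuf controls Nordquist.
So Yusuf already controls Nordquist before the transaction.
After the purchase, Yusuf holds 67% of Oakfield directly, and Redfern's stake falls to 33%.
Yusuf controlled Nordquist already, so this is not a new person acquiring control; every other person's position is unchanged or reduced.
No new person acquires control, so the clause is not triggered.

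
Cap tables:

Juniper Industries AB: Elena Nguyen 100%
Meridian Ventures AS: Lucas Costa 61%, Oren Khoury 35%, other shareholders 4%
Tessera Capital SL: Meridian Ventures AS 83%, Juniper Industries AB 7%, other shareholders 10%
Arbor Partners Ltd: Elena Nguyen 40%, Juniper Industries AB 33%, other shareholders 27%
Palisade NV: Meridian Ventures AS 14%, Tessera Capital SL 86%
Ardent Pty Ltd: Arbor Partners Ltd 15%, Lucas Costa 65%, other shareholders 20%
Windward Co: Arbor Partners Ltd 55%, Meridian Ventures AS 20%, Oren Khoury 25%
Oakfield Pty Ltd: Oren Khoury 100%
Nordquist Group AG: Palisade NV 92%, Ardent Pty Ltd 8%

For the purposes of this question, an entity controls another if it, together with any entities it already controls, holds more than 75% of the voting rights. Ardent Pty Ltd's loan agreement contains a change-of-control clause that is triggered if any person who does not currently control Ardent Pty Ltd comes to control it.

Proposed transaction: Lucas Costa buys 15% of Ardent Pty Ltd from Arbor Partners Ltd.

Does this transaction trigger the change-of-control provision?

Yes

The purchase adds only to Lucas's holdings (Arbor's stake shrinks), so Lucas is the only person who could newly come to control Ardent.
Lucas's largest direct stake is 65% in Ardent, which does not meet the threshold, so Lucas controls no company.
In Ardent, Lucas's side holds only 65%, not > 75%.
So before the transaction, Lucas does not control Ardent.
After the purchase, Lucas's direct stake in Ardent rises to 65% + 15% = 80%, and Arbor's stake falls to 0%.
Lucas holds 80% of Ardent, so Lucas controls Ardent.
Lucas did not control Ardent before and does after, so the clause is triggered.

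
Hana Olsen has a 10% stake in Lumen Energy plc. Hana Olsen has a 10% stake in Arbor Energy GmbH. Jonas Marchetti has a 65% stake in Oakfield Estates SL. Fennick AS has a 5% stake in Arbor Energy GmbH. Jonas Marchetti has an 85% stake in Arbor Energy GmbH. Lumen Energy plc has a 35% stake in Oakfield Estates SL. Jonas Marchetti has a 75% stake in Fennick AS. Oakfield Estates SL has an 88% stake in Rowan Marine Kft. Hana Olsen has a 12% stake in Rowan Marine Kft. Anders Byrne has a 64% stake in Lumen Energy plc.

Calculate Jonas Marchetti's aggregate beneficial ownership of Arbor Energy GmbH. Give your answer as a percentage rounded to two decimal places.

Jonas reaches Arbor along 2 paths.
Direct stake: 85% = 85%.
Via Fennick: 75% × 5% = 3.75%.
Total: 85% + 3.75% = 88.75%.

88.75%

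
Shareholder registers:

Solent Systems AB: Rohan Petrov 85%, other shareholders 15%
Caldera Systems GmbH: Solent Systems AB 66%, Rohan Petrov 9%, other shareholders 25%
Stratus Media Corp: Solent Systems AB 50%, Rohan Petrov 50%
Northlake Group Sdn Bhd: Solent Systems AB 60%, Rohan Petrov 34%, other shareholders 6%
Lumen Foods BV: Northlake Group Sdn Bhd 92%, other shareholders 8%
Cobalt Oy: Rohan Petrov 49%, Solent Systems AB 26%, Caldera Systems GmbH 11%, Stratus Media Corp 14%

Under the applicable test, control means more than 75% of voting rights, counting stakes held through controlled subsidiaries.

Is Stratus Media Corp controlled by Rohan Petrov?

Rohan holds 85% of Solent, so Rohan controls Solent.
Solent and Rohan together hold 50% + 50% = 100% of Stratus, so Rohan controls Stratus.

Yes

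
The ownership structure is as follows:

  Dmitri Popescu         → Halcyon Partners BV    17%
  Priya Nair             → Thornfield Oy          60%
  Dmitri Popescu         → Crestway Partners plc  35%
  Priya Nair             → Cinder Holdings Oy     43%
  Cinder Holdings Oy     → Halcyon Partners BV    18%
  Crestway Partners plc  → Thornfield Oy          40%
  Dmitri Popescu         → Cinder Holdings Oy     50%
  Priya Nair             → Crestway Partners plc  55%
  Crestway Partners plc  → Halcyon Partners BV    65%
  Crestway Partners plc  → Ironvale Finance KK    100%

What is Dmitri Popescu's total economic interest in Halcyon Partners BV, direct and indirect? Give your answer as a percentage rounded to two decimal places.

48.75%

Dmitri reaches Halcyon along 3 paths.
Direct stake: 17% = 17%.
Via Cinder: 50% × 18% = 9%.
Via Crestway: 35% × 65% = 22.75%.
Total: 17% + 9% + 22.75% = 48.75%.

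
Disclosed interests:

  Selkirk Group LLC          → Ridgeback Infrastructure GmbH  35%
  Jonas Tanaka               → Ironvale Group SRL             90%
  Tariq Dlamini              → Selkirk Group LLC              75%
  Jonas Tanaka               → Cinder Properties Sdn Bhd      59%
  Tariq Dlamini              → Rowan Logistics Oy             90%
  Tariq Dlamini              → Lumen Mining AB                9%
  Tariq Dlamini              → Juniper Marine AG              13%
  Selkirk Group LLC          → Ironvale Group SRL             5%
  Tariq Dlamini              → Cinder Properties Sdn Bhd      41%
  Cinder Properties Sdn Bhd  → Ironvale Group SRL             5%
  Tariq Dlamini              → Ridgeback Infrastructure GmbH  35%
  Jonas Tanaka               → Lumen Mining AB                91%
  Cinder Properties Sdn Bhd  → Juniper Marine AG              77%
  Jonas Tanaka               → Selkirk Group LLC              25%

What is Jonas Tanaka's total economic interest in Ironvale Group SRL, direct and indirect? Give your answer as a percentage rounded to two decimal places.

Jonas reaches Ironvale along 3 paths.
Via Selkirk: 25% × 5% = 1.25%.
Direct stake: 90% = 90%.
Via Cinder: 59% × 5% = 2.95%.
Total: 1.25% + 90% + 2.95% = 94.2%.
Rounded: 94.20%.

94.20%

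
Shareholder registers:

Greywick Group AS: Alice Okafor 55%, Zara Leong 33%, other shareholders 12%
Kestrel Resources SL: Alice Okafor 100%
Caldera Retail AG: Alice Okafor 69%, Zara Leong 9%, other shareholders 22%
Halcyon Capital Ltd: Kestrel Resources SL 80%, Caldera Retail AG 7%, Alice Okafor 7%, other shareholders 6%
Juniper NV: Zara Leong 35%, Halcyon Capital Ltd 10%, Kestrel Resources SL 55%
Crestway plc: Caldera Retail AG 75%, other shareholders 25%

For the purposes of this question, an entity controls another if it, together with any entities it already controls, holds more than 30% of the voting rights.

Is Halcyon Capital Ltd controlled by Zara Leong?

Zara holds 33% of Greywick, so Zara controls Greywick.
Zara holds 35% of Juniper, so Zara controls Juniper.
Neither Zara nor any entity Zara controls holds any voting interest in Halcyon.
So Zara does not control Halcyon.

No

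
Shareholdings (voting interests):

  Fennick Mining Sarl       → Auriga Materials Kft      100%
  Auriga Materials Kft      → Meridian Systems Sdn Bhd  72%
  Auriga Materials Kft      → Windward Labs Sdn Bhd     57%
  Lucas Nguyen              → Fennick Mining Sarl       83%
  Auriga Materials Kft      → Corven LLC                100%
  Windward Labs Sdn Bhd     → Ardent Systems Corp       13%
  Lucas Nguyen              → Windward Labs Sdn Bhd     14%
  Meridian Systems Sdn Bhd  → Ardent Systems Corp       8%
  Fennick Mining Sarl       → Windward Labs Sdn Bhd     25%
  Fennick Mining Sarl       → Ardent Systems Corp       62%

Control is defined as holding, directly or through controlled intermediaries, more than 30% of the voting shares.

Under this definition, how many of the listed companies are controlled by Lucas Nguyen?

6

Lucas holds 83% of Fennick, so Lucas controls Fennick.
Fennick holds 100% of Auriga, so Lucas controls Auriga.
Auriga holds 72% of Meridian, so Lucas controls Meridian.
Fennick and Auriga and Lucas together hold 25% + 57% + 14% = 96% of Windward, so Lucas controls Windward.
Auriga holds 100% of Corven, so Lucas controls Corven.
Fennick and Windward and Meridian together hold 62% + 13% + 8% = 83% of Ardent, so Lucas controls Ardent.
Lucas controls 6 companies.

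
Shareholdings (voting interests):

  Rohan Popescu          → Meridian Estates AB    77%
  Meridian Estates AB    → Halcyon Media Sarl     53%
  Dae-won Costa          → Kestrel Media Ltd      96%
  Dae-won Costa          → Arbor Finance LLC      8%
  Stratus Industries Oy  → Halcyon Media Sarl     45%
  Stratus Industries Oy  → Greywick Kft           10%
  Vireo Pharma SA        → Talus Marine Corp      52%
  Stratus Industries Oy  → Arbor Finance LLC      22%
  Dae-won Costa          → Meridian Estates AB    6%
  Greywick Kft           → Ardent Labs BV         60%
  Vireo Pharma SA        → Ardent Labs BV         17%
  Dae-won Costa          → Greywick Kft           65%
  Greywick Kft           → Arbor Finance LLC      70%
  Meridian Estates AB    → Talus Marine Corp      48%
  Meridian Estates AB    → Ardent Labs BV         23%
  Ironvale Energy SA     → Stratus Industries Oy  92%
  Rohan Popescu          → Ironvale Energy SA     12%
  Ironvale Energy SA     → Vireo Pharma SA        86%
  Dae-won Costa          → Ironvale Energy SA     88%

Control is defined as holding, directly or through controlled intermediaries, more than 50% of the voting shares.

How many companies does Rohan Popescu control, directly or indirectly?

2

Rohan holds 77% of Meridian, so Rohan controls Meridian.
Meridian holds 53% of Halcyon, so Rohan controls Halcyon.
No other company's threshold is met.
Rohan controls 2 companies.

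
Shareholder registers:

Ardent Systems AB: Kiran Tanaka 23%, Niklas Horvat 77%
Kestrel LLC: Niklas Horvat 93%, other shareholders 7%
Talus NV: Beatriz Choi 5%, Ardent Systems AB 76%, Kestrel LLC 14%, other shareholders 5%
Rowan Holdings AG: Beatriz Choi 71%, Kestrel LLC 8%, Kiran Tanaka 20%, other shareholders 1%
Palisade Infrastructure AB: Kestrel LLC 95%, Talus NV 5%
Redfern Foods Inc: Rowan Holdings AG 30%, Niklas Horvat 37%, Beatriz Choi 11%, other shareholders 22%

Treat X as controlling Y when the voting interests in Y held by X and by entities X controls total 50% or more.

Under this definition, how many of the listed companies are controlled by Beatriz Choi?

1

Beatriz holds 71% of Rowan, so Beatriz controls Rowan.
No other company's threshold is met.
Beatriz controls 1 company.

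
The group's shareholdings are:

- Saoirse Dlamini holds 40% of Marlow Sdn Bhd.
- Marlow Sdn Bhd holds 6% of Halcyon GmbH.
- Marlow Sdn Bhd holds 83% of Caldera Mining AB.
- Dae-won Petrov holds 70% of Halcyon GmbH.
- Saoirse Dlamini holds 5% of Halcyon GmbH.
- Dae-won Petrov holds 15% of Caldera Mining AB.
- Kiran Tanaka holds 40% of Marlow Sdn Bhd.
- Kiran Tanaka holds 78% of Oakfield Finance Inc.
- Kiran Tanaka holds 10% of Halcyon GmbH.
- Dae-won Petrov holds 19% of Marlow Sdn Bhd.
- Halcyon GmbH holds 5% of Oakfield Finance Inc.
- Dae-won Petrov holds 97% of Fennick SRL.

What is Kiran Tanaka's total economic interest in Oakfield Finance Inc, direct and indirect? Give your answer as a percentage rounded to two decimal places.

78.62%

Kiran reaches Oakfield along 3 paths.
Direct stake: 78% = 78%.
Via Marlow → Halcyon: 40% × 6% × 5% = 0.12%.
Via Halcyon: 10% × 5% = 0.5%.
Total: 78% + 0.12% + 0.5% = 78.62%.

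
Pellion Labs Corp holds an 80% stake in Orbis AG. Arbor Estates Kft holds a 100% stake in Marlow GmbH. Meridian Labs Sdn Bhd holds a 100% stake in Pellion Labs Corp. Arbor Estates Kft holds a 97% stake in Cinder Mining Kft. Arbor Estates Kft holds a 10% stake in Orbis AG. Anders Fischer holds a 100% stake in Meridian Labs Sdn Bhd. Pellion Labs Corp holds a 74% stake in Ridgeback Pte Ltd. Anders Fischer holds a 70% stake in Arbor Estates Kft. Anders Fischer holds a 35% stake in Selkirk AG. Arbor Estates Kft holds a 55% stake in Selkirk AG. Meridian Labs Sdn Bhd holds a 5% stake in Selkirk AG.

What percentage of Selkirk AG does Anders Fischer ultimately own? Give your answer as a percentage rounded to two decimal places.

Anders reaches Selkirk along 3 paths.
Direct stake: 35% = 35%.
Via Meridian: 100% × 5% = 5%.
Via Arbor: 70% × 55% = 38.5%.
Total: 35% + 5% + 38.5% = 78.5%.
Rounded: 78.50%.

78.50%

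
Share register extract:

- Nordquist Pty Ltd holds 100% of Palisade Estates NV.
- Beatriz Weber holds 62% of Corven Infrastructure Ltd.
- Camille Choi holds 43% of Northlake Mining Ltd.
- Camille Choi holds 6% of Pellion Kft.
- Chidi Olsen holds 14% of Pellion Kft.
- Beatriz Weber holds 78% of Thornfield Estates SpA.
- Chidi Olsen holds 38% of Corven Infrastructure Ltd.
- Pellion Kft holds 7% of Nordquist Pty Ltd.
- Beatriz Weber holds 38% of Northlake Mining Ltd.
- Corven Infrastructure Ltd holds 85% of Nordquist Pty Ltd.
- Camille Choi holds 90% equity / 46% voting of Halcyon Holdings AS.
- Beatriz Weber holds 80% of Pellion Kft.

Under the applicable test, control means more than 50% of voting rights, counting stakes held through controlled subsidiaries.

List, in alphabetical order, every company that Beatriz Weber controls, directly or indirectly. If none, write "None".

Corven Infrastructure Ltd, Nordquist Pty Ltd, Palisade Estates NV, Pellion Kft, Thornfield Estates SpA

Beatriz holds 80% of Pellion, so Beatriz controls Pellion.
Beatriz holds 62% of Corven, so Beatriz controls Corven.
Beatriz holds 78% of Thornfield, so Beatriz controls Thornfield.
Pellion and Corven together hold 7% + 85% = 92% of Nordquist, so Beatriz controls Nordquist.
Nordquist holds 100% of Palisade, so Beatriz controls Palisade.
No other company's threshold is met.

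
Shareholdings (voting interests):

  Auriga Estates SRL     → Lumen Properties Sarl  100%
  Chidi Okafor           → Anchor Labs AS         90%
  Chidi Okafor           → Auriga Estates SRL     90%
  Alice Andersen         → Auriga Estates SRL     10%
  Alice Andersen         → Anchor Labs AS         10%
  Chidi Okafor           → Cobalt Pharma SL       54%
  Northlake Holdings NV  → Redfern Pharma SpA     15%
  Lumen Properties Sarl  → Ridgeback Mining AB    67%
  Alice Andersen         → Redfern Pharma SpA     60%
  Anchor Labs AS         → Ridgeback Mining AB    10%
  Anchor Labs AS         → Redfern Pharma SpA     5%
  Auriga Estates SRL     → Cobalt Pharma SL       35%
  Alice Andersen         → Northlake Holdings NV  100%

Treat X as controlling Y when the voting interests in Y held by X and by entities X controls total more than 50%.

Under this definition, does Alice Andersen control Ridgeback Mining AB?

Alice holds 100% of Northlake, so Alice controls Northlake.
Northlake and Alice together hold 15% + 60% = 75% of Redfern, so Alice controls Redfern.
Neither Alice nor any entity Alice controls holds any voting interest in Ridgeback.
So Alice does not control Ridgeback.

No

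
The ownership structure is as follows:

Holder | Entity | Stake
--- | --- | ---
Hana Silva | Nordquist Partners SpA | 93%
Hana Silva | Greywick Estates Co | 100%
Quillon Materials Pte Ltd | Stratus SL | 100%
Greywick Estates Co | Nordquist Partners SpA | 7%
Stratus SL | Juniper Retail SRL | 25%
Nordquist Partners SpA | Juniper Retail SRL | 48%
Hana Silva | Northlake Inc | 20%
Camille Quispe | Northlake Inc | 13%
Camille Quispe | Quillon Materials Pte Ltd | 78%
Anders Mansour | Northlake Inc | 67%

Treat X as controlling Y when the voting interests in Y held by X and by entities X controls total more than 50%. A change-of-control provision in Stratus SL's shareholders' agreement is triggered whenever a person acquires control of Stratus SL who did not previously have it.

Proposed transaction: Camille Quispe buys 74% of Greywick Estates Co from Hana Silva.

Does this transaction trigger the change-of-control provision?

The purchase adds only to Camille's holdings (Hana's stake shrinks), so Camille is the only person who could newly come to control Stratus.
Camille holds 78% of Quillon, so Camille controls Quillon.
Quillon holds 100% of Stratus, so Camille controls Stratus.
So Camille already controls Stratus before the transaction.
After the purchase, Camille holds 74% of Greywick directly, and Hana's stake falls to 26%.
Camille controlled Stratus already, so this is not a new person acquiring control; every other person's position is unchanged or reduced.
No new person acquires control, so the clause is not triggered.

No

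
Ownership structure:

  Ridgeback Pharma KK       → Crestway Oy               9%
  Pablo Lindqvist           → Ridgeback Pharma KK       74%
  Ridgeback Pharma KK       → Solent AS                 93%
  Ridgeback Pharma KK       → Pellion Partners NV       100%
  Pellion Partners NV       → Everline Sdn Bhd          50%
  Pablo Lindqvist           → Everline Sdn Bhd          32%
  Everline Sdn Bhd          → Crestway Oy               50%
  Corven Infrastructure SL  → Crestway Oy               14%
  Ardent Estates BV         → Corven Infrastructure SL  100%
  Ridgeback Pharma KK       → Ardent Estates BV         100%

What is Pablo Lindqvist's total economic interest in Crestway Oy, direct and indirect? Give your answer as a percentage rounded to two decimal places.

Pablo reaches Crestway along 4 paths.
Via Ridgeback → Ardent → Corven: 74% × 100% × 100% × 14% = 10.36%.
Via Ridgeback: 74% × 9% = 6.66%.
Via Ridgeback → Pellion → Everline: 74% × 100% × 50% × 50% = 18.5%.
Via Everline: 32% × 50% = 16%.
Total: 10.36% + 6.66% + 18.5% + 16% = 51.52%.

51.52%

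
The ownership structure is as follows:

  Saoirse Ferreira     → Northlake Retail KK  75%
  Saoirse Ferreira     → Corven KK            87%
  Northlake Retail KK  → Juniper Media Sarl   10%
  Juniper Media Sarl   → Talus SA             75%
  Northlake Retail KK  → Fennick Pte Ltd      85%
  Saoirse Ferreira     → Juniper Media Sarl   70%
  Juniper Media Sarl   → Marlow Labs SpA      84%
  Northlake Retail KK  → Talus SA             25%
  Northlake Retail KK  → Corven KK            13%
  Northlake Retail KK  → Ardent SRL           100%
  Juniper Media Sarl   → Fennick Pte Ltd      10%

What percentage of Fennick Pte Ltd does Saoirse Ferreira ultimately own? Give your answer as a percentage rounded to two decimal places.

71.50%

Saoirse reaches Fennick along 3 paths.
Via Northlake → Juniper: 75% × 10% × 10% = 0.75%.
Via Juniper: 70% × 10% = 7%.
Via Northlake: 75% × 85% = 63.75%.
Total: 0.75% + 7% + 63.75% = 71.5%.
Rounded: 71.50%.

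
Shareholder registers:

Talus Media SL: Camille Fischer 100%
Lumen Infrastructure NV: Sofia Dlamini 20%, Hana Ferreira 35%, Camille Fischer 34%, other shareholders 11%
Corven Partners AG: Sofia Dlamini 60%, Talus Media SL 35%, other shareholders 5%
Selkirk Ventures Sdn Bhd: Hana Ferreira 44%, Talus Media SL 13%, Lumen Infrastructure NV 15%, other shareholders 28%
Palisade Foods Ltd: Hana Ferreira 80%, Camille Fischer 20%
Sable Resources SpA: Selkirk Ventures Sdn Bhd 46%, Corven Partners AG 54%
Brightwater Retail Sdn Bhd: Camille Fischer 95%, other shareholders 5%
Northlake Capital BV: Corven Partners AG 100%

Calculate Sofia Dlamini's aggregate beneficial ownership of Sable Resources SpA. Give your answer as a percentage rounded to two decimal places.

33.78%

Sofia reaches Sable along 2 paths.
Via Lumen → Selkirk: 20% × 15% × 46% = 1.38%.
Via Corven: 60% × 54% = 32.4%.
Total: 1.38% + 32.4% = 33.78%.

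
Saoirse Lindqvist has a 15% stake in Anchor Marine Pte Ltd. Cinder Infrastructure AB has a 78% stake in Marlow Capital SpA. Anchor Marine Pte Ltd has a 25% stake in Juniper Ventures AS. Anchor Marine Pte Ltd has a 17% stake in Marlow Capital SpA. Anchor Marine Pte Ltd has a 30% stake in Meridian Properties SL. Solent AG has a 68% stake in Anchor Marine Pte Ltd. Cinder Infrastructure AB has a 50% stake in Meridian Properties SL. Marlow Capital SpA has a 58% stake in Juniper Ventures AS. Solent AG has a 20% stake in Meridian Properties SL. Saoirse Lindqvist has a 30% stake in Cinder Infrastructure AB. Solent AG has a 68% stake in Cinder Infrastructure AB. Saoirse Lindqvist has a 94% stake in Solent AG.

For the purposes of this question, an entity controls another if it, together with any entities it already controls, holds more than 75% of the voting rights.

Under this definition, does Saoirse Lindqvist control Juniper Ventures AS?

Saoirse holds 94% of Solent, so Saoirse controls Solent.
Saoirse and Solent together hold 15% + 68% = 83% of Anchor, so Saoirse controls Anchor.
Solent and Saoirse together hold 68% + 30% = 98% of Cinder, so Saoirse controls Cinder.
Cinder and Anchor together hold 78% + 17% = 95% of Marlow, so Saoirse controls Marlow.
Anchor and Marlow together hold 25% + 58% = 83% of Juniper, so Saoirse controls Juniper.

Yes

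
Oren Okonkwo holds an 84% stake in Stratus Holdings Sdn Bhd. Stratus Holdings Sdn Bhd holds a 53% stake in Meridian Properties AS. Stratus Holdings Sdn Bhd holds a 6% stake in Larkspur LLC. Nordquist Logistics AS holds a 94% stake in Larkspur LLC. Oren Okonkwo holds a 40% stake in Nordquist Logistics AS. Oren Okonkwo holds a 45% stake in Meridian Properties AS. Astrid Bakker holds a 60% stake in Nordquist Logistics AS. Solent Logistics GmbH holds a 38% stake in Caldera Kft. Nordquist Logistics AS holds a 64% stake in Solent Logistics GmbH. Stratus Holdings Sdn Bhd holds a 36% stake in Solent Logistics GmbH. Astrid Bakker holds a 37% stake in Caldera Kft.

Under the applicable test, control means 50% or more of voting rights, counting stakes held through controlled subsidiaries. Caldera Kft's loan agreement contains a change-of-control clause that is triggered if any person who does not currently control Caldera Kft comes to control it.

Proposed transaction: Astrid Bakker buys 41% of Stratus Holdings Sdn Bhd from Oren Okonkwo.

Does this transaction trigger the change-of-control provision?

The purchase adds only to Astrid's holdings (Oren's stake shrinks), so Astrid is the only person who could newly come to control Caldera.
Astrid holds 60% of Nordquist, so Astrid controls Nordquist.
Nordquist holds 64% of Solent, so Astrid controls Solent.
Solent and Astrid together hold 38% + 37% = 75% of Caldera, so Astrid controls Caldera.
So Astrid already controls Caldera before the transaction.
After the purchase, Astrid holds 41% of Stratus directly, and Oren's stake falls to 43%.
Astrid controlled Caldera already, so this is not a new person acquiring control; every other person's position is unchanged or reduced.
No new person acquires control, so the clause is not triggered.

No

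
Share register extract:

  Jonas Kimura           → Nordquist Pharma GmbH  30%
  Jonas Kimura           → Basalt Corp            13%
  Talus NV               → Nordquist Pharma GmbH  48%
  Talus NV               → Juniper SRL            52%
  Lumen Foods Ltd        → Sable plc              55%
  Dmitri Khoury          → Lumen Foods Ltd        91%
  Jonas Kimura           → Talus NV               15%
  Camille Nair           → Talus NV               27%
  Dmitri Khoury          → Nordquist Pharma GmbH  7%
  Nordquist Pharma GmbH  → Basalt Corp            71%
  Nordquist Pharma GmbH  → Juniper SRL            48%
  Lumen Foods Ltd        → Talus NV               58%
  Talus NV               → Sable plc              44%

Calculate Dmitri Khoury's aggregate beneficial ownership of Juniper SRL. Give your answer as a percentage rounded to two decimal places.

Dmitri reaches Juniper along 3 paths.
Via Lumen → Talus: 91% × 58% × 52% = 27.4456%.
Via Lumen → Talus → Nordquist: 91% × 58% × 48% × 48% = 12.160512%.
Via Nordquist: 7% × 48% = 3.36%.
Total: 27.4456% + 12.160512% + 3.36% = 42.966112%.
Rounded: 42.97%.

42.97%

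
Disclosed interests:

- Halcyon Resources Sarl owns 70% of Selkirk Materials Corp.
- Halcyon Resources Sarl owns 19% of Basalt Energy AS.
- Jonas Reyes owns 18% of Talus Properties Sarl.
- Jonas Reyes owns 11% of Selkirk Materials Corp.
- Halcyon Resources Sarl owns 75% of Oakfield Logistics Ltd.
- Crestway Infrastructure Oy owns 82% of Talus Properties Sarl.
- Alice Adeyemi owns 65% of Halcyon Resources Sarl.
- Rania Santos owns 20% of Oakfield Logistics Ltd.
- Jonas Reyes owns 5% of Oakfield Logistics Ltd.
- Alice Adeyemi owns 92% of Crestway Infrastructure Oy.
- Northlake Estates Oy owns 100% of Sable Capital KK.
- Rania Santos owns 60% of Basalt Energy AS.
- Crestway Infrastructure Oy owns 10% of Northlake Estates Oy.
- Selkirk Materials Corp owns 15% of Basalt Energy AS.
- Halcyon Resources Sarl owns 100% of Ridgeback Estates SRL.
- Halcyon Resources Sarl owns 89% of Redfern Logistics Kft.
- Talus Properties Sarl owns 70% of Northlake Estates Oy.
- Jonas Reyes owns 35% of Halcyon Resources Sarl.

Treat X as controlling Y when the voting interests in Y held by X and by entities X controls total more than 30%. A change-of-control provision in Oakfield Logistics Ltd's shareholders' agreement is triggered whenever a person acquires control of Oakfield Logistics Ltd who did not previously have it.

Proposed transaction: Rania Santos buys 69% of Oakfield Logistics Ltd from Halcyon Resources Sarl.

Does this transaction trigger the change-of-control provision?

The purchase adds only to Rania's holdings (Halcyon's stake shrinks), so Rania is the only person who could newly come to control Oakfield.
Rania holds 60% of Basalt, so Rania controls Basalt.
In Oakfield, Rania's side holds only 20%, not > 30%.
So before the transaction, Rania does not control Oakfield.
After the purchase, Rania's direct stake in Oakfield rises to 20% + 69% = 89%, and Halcyon's stake falls to 6%.
Rania holds 89% of Oakfield, so Rania controls Oakfield.
Rania did not control Oakfield before and does after, so the clause is triggered.

Yes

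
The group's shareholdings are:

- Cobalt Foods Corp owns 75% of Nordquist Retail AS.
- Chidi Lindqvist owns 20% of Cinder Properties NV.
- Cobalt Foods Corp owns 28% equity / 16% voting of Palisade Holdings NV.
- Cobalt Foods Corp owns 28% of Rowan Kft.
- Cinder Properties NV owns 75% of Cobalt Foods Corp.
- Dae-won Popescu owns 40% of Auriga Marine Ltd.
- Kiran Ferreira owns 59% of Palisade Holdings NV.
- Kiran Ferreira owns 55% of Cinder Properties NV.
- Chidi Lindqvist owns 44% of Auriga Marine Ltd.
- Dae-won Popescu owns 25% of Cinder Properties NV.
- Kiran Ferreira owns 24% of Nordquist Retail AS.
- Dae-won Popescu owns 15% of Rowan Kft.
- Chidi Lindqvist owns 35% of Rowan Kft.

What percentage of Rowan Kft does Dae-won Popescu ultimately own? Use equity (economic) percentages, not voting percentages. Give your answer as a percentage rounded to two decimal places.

20.25%

Dae-won reaches Rowan along 2 paths.
Direct stake: 15% = 15%.
Via Cinder → Cobalt: 25% × 75% × 28% = 5.25%.
Total: 15% + 5.25% = 20.25%.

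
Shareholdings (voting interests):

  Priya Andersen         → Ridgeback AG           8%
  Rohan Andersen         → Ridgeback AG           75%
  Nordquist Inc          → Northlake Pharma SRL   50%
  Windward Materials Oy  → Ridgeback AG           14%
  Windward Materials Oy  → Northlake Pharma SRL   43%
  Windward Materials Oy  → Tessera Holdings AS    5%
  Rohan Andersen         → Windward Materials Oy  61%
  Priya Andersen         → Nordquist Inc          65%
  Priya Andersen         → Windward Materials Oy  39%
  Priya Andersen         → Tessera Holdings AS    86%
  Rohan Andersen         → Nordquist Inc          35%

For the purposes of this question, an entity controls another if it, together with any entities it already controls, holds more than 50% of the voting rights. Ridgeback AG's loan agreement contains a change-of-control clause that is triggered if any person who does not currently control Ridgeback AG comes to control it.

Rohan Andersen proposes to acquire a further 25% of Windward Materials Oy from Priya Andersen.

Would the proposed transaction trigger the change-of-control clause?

The purchase adds only to Rohan's holdings (Priya's stake shrinks), so Rohan is the only person who could newly come to control Ridgeback.
Rohan holds 61% of Windward, so Rohan controls Windward.
Rohan and Windward together hold 75% + 14% = 89% of Ridgeback, so Rohan controls Ridgeback.
So Rohan already controls Ridgeback before the transaction.
After the purchase, Rohan's direct stake in Windward rises to 61% + 25% = 86%, and Priya's stake falls to 14%.
Rohan controlled Ridgeback already, so this is not a new person acquiring control; every other person's position is unchanged or reduced.
No new person acquires control, so the clause is not triggered.

No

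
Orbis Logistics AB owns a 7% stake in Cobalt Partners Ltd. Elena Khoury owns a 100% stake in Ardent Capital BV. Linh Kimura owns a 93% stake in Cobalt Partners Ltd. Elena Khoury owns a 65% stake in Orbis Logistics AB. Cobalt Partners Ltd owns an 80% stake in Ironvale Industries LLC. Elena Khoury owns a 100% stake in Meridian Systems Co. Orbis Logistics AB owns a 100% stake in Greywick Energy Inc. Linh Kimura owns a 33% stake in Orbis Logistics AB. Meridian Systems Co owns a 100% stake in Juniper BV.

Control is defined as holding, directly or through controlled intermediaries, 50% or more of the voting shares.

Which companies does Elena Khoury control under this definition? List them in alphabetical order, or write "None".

Elena holds 65% of Orbis, so Elena controls Orbis.
Elena holds 100% of Meridian, so Elena controls Meridian.
Orbis holds 100% of Greywick, so Elena controls Greywick.
Meridian holds 100% of Juniper, so Elena controls Juniper.
Elena holds 100% of Ardent, so Elena controls Ardent.
No other company's threshold is met.

Ardent Capital BV, Greywick Energy Inc, Juniper BV, Meridian Systems Co, Orbis Logistics AB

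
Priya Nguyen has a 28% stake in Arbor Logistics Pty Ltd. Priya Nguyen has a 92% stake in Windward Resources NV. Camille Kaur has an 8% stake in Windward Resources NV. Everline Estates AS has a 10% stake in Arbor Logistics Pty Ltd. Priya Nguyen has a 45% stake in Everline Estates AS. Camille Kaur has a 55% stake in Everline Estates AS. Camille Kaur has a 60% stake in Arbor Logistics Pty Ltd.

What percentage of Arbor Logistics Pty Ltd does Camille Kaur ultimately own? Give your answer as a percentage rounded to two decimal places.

65.50%

Camille reaches Arbor along 2 paths.
Via Everline: 55% × 10% = 5.5%.
Direct stake: 60% = 60%.
Total: 5.5% + 60% = 65.5%.
Rounded: 65.50%.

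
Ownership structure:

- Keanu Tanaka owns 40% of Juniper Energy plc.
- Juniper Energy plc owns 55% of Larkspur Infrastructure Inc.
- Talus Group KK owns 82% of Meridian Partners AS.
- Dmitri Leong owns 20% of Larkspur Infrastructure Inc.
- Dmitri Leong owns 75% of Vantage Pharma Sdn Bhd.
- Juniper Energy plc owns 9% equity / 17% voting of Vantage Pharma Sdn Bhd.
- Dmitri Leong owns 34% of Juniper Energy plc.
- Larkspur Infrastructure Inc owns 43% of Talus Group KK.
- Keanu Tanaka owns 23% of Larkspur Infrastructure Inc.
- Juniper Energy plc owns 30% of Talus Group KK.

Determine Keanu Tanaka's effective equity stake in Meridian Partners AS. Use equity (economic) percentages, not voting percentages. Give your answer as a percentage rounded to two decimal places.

25.71%

Keanu reaches Meridian along 3 paths.
Via Larkspur → Talus: 23% × 43% × 82% = 8.1098%.
Via Juniper → Larkspur → Talus: 40% × 55% × 43% × 82% = 7.7572%.
Via Juniper → Talus: 40% × 30% × 82% = 9.84%.
Total: 8.1098% + 7.7572% + 9.84% = 25.707%.
Rounded: 25.71%.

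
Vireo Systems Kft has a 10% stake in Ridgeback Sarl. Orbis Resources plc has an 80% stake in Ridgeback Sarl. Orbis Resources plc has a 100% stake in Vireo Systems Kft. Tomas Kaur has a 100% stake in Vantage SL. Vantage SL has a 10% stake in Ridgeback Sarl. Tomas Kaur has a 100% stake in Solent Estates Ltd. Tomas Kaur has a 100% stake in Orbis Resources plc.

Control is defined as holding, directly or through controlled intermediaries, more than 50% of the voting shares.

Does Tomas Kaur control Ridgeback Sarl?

Yes

Tomas holds 100% of Vantage, so Tomas controls Vantage.
Tomas holds 100% of Orbis, so Tomas controls Orbis.
Orbis holds 100% of Vireo, so Tomas controls Vireo.
Vantage and Orbis and Vireo together hold 10% + 80% + 10% = 100% of Ridgeback, so Tomas controls Ridgeback.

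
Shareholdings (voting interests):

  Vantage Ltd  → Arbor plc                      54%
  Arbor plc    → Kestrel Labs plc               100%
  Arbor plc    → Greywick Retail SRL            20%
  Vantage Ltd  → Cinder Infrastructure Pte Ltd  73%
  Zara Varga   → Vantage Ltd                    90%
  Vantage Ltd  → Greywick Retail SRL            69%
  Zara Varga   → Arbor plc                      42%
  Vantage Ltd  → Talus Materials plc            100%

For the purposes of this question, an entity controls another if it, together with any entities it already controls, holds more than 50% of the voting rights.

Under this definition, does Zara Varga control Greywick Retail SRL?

Zara holds 90% of Vantage, so Zara controls Vantage.
Zara and Vantage together hold 42% + 54% = 96% of Arbor, so Zara controls Arbor.
Vantage and Arbor together hold 69% + 20% = 89% of Greywick, so Zara controls Greywick.

Yes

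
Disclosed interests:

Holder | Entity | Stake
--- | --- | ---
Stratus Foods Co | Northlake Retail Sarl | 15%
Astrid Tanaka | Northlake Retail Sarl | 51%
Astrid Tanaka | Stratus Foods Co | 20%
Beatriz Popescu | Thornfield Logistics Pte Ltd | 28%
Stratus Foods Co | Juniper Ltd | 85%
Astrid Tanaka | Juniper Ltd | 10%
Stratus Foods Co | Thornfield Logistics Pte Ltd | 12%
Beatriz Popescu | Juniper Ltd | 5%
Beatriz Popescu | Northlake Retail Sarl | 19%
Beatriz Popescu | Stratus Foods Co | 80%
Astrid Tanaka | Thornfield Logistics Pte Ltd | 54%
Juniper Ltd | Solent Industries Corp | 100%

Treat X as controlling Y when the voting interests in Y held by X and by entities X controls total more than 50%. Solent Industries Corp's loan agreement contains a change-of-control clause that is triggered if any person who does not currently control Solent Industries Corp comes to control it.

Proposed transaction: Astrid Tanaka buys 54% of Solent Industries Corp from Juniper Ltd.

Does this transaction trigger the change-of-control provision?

The purchase adds only to Astrid's holdings (Juniper's stake shrinks), so Astrid is the only person who could newly come to control Solent.
Astrid holds 51% of Northlake, so Astrid controls Northlake.
Astrid holds 54% of Thornfield, so Astrid controls Thornfield.
Neither Astrid nor any entity Astrid controls holds any voting interest in Solent.
So before the transaction, Astrid does not control Solent.
After the purchase, Astrid holds 54% of Solent directly, and Juniper's stake falls to 46%.
Astrid holds 54% of Solent, so Astrid controls Solent.
Astrid did not control Solent before and does after, so the clause is triggered.

Yes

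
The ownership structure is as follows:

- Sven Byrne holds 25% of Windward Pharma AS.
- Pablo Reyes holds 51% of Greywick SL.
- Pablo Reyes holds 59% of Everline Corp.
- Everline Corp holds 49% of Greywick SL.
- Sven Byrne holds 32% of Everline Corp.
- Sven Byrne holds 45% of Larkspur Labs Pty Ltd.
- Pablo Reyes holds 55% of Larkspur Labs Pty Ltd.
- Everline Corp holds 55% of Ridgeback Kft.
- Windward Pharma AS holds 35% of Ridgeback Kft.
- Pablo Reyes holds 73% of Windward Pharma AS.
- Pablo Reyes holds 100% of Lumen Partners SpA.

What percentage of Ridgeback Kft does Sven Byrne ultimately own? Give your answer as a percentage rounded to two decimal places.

26.35%

Sven reaches Ridgeback along 2 paths.
Via Windward: 25% × 35% = 8.75%.
Via Everline: 32% × 55% = 17.6%.
Total: 8.75% + 17.6% = 26.35%.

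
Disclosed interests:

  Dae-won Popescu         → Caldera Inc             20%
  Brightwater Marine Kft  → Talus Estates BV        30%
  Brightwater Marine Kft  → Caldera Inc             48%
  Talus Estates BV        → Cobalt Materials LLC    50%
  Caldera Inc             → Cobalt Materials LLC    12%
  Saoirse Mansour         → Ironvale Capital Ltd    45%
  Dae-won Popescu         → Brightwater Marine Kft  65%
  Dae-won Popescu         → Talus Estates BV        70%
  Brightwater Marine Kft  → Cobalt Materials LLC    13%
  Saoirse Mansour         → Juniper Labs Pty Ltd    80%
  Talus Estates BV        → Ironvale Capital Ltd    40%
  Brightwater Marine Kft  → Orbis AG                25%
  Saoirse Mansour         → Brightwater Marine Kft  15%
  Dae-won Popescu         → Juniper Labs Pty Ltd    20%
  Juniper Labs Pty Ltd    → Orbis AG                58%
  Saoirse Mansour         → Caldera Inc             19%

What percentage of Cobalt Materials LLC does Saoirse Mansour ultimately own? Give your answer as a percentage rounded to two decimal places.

Saoirse reaches Cobalt along 4 paths.
Via Brightwater → Talus: 15% × 30% × 50% = 2.25%.
Via Caldera: 19% × 12% = 2.28%.
Via Brightwater → Caldera: 15% × 48% × 12% = 0.864%.
Via Brightwater: 15% × 13% = 1.95%.
Total: 2.25% + 2.28% + 0.864% + 1.95% = 7.344%.
Rounded: 7.34%.

7.34%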